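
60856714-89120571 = -28263857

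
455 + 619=1074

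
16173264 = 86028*188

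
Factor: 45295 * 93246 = 4223577570=2^1*3^1*5^1*9059^1*15541^1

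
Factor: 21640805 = 5^1*911^1 * 4751^1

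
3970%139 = 78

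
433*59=25547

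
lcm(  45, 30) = 90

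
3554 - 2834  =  720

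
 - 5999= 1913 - 7912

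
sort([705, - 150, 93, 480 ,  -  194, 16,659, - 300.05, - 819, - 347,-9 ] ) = [-819, - 347,  -  300.05, - 194, - 150, - 9,16, 93, 480, 659, 705]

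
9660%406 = 322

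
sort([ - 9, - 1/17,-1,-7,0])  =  [ - 9,-7,  -  1,- 1/17, 0]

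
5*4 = 20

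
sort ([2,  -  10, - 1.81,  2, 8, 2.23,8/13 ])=[ - 10, - 1.81, 8/13,2 , 2,2.23, 8 ]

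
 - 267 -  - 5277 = 5010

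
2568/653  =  3+609/653 = 3.93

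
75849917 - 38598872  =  37251045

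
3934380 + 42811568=46745948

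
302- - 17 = 319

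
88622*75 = 6646650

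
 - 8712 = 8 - 8720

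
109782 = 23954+85828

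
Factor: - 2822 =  -2^1*17^1*83^1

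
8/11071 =8/11071 =0.00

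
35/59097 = 35/59097  =  0.00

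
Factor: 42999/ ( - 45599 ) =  - 3^1 * 11^1 * 1303^1 * 45599^( - 1)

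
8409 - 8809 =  - 400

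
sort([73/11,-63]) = [ - 63, 73/11 ]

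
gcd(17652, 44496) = 12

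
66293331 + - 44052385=22240946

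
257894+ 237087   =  494981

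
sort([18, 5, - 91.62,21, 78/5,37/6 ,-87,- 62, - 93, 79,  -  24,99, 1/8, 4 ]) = [-93,-91.62,-87, - 62,-24, 1/8,4,5,37/6, 78/5,18, 21,  79, 99] 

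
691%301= 89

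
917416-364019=553397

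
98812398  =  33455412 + 65356986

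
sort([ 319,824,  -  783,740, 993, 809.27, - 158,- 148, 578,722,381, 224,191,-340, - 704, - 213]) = [ - 783,  -  704,-340, - 213, -158, - 148, 191,224,319,381,578, 722,740, 809.27,824, 993]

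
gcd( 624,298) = 2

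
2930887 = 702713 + 2228174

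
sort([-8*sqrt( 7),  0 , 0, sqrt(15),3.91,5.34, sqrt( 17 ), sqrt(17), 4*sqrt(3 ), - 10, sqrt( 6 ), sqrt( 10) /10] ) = [ - 8*sqrt( 7), - 10,0,0, sqrt( 10)/10, sqrt(6) , sqrt( 15), 3.91,sqrt( 17),sqrt( 17), 5.34, 4*sqrt (3 ) ] 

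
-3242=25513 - 28755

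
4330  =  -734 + 5064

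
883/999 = 883/999= 0.88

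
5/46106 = 5/46106 = 0.00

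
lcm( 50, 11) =550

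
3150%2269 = 881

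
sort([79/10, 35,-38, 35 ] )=[ - 38,79/10,35 , 35]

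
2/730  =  1/365 = 0.00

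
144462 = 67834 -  - 76628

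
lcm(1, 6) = 6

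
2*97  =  194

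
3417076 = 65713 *52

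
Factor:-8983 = -13^1*691^1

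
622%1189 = 622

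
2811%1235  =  341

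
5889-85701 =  - 79812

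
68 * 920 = 62560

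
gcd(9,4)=1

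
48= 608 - 560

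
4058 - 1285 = 2773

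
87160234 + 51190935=138351169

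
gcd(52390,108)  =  2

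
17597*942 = 16576374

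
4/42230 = 2/21115= 0.00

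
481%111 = 37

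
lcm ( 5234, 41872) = 41872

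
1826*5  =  9130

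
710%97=31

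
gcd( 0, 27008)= 27008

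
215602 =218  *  989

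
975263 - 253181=722082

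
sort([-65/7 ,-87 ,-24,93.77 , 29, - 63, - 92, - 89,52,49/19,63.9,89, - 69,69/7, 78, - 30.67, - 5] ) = [ - 92, - 89, - 87, - 69,  -  63,  -  30.67, - 24, - 65/7, - 5,49/19,69/7,29,52,  63.9, 78,89,93.77]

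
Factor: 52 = 2^2*13^1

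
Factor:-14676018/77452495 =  - 2^1*3^1*5^( - 1)*7^1*19^1*53^1 * 347^1*1867^( - 1 ) * 8297^( - 1) 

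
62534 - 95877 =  - 33343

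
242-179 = 63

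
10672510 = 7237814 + 3434696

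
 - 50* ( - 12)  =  600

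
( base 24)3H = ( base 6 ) 225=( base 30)2t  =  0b1011001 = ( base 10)89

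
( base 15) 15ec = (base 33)4b3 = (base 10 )4722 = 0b1001001110010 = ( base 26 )6pg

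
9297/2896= 9297/2896= 3.21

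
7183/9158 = 7183/9158 = 0.78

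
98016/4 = 24504 = 24504.00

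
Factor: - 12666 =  - 2^1*3^1 * 2111^1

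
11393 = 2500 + 8893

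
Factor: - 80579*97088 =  - 7823253952  =  - 2^6 * 19^1*37^1*41^1*4241^1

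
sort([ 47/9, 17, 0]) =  [0,47/9, 17] 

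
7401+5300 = 12701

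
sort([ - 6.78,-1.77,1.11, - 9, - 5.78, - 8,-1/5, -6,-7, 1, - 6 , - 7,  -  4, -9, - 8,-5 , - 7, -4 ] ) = [ - 9 ,-9, - 8,-8,  -  7, - 7,-7,-6.78,-6, - 6, - 5.78,-5, - 4 , - 4 ,- 1.77, - 1/5, 1, 1.11 ] 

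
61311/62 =61311/62 = 988.89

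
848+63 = 911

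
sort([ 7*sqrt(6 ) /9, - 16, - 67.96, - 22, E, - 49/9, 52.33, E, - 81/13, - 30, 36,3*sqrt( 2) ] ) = [ - 67.96,-30,- 22, - 16,- 81/13 , - 49/9, 7*sqrt (6 ) /9,E, E,  3*sqrt ( 2) , 36, 52.33]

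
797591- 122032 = 675559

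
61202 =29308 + 31894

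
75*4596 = 344700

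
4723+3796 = 8519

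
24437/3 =8145 + 2/3= 8145.67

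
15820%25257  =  15820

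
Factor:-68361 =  - 3^1*22787^1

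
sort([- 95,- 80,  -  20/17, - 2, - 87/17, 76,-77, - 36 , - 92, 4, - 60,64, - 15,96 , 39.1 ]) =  [ - 95,  -  92, - 80, - 77, - 60, - 36, - 15 ,-87/17, - 2, - 20/17,4,39.1,64, 76,96 ]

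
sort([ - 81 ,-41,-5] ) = [- 81, - 41 , - 5 ]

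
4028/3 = 4028/3 = 1342.67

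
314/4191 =314/4191 = 0.07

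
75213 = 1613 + 73600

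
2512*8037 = 20188944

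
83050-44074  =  38976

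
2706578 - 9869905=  - 7163327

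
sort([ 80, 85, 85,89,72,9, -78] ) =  [ - 78,9,72,80,85,85,89 ] 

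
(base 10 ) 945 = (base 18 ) 2G9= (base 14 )4B7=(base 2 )1110110001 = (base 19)2BE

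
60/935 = 12/187=0.06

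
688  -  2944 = -2256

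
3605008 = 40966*88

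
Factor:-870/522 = -3^( - 1 )*5^1 = - 5/3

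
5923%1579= 1186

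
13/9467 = 13/9467  =  0.00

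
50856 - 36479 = 14377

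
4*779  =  3116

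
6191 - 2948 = 3243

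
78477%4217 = 2571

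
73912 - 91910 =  - 17998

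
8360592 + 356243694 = 364604286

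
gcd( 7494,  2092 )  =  2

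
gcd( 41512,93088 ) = 8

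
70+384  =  454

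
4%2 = 0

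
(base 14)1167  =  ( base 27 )447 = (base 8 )5727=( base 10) 3031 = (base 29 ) 3HF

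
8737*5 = 43685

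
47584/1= 47584 = 47584.00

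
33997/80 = 424 +77/80 = 424.96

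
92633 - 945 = 91688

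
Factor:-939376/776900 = -2^2*5^( - 2)* 17^( -1)*457^( - 1 )*58711^1 = - 234844/194225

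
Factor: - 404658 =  -2^1*3^2*22481^1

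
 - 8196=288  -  8484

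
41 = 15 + 26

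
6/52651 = 6/52651 = 0.00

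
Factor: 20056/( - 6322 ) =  -2^2*23^1 * 29^( - 1 ) = - 92/29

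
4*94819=379276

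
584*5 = 2920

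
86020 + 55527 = 141547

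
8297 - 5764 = 2533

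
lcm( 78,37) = 2886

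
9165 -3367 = 5798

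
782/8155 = 782/8155 = 0.10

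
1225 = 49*25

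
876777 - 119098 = 757679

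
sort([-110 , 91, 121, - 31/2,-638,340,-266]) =[ - 638,-266,  -  110, - 31/2, 91,121,340]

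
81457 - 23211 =58246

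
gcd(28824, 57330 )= 6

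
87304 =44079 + 43225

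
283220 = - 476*( - 595) 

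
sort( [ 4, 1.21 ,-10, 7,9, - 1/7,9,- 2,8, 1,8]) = [ - 10,- 2, - 1/7,  1,1.21,4, 7,8,8, 9,9 ]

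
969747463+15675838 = 985423301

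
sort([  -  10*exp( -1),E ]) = [-10*exp( - 1), E ]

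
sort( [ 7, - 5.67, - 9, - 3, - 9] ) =[ - 9, - 9, - 5.67, - 3,7]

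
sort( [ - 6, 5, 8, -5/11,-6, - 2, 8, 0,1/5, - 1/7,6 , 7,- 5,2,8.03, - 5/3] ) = [-6, - 6, - 5 , - 2,-5/3,-5/11, - 1/7,0,1/5,2,5,6,7,8 , 8 , 8.03] 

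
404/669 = 404/669= 0.60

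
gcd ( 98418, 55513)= 1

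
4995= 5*999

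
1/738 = 1/738 = 0.00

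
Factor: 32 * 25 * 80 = 2^9 * 5^3= 64000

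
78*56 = 4368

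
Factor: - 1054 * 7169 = - 7556126= - 2^1*17^1*31^1*67^1 * 107^1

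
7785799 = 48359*161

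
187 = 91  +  96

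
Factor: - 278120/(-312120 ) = 3^( - 3) * 17^ ( - 1) * 409^1 = 409/459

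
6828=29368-22540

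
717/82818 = 239/27606 = 0.01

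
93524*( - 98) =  -9165352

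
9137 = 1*9137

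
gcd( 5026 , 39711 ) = 7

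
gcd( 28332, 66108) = 9444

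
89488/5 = 89488/5 = 17897.60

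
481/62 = 481/62 =7.76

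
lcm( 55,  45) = 495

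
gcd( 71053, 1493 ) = 1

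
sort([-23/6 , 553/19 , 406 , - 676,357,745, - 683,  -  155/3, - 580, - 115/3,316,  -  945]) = [ - 945,  -  683,-676, - 580, -155/3, - 115/3, - 23/6 , 553/19,316,357,406,745] 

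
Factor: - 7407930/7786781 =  - 2^1*3^1*5^1*227^( - 1) *34303^( - 1 )*246931^1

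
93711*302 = 28300722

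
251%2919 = 251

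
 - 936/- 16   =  58 +1/2 = 58.50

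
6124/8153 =6124/8153 = 0.75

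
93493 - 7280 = 86213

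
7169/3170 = 7169/3170=2.26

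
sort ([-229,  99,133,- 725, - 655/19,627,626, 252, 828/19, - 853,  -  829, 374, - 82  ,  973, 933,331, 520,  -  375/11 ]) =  [ - 853, - 829, - 725, - 229, - 82, - 655/19, - 375/11,828/19, 99, 133,252,331, 374,520,626, 627,933,973]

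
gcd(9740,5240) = 20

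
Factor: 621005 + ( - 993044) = -372039 = - 3^1 * 19^1*61^1*107^1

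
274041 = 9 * 30449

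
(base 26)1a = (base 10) 36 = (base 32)14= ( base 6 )100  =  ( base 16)24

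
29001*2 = 58002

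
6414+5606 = 12020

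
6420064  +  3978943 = 10399007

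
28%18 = 10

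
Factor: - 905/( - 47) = 5^1*47^( - 1)*181^1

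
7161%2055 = 996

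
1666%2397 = 1666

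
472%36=4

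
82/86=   41/43 = 0.95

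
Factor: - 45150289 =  - 19^1*2376331^1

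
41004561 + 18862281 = 59866842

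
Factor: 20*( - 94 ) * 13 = -2^3*5^1*13^1*47^1=- 24440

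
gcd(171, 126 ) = 9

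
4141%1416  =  1309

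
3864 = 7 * 552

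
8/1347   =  8/1347 = 0.01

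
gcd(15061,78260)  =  1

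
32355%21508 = 10847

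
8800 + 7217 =16017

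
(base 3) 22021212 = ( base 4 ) 1132130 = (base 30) 6le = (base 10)6044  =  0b1011110011100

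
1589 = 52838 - 51249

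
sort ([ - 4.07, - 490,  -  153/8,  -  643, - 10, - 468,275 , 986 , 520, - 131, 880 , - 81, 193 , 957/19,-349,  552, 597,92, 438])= [-643, - 490 , - 468, - 349  , - 131, - 81, - 153/8, - 10, - 4.07,957/19 , 92,193,275, 438,520,552,  597, 880,986 ]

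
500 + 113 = 613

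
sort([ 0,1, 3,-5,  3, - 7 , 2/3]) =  [ - 7, - 5, 0, 2/3, 1, 3, 3]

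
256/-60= - 64/15 = - 4.27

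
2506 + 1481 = 3987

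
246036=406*606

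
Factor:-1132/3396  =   - 1/3 = - 3^( - 1)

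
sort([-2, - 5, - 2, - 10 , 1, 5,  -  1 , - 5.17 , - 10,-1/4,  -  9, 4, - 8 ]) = [ - 10, - 10, - 9, - 8, - 5.17, -5, - 2, - 2, - 1, - 1/4 , 1,4,5]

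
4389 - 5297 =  - 908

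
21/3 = 7 = 7.00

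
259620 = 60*4327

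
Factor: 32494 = 2^1*7^1*11^1* 211^1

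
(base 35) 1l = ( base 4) 320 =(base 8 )70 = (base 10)56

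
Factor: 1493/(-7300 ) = -2^( - 2) * 5^( - 2)*73^(-1)*1493^1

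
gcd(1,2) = 1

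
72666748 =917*79244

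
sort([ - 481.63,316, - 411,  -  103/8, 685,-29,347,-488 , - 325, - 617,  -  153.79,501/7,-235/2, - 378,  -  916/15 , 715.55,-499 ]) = [ - 617, - 499, - 488 , - 481.63,-411,  -  378, - 325, - 153.79,-235/2, - 916/15,-29,-103/8,501/7, 316,347,685,715.55]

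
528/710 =264/355 = 0.74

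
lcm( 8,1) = 8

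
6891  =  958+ 5933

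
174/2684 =87/1342 = 0.06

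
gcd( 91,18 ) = 1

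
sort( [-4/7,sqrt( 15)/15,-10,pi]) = [-10, - 4/7,sqrt ( 15) /15  ,  pi]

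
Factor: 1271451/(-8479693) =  - 3^1* 41^1 * 47^( - 1)*10337^1*180419^( - 1) 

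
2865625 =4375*655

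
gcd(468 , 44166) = 6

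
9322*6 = 55932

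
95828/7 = 95828/7 =13689.71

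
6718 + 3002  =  9720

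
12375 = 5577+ 6798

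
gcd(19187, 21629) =1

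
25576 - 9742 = 15834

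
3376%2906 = 470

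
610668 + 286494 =897162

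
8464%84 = 64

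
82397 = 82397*1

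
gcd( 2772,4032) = 252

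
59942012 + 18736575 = 78678587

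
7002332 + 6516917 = 13519249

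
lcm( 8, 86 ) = 344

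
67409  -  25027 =42382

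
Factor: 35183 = 151^1*233^1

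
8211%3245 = 1721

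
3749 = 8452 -4703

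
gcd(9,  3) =3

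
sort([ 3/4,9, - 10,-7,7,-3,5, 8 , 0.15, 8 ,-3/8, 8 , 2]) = [-10, - 7,  -  3,-3/8 , 0.15,3/4,2,5,7,8, 8,8,9] 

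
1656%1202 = 454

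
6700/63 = 6700/63 = 106.35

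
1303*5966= 7773698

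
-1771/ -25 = 1771/25 = 70.84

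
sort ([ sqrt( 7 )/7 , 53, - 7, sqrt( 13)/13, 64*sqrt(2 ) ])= [ - 7 , sqrt ( 13)/13, sqrt( 7)/7, 53 , 64 * sqrt( 2)] 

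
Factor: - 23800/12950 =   -  68/37 = - 2^2* 17^1*37^( -1)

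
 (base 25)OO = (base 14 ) 328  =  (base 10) 624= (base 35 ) ht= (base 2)1001110000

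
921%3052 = 921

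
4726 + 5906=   10632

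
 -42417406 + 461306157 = 418888751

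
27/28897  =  27/28897 = 0.00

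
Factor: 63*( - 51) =  -  3213= - 3^3*7^1*17^1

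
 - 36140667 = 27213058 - 63353725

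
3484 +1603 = 5087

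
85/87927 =85/87927 = 0.00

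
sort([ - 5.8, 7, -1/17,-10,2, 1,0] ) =[-10,-5.8, - 1/17,0, 1, 2, 7 ]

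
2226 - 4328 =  - 2102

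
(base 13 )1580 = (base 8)6112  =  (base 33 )2TB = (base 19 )8db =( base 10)3146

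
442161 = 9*49129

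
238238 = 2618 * 91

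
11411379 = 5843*1953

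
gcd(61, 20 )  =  1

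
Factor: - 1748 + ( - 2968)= -4716 = - 2^2*3^2*131^1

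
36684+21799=58483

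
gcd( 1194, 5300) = 2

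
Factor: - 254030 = -2^1*5^1*7^1*19^1*191^1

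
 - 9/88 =-9/88 = -  0.10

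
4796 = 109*44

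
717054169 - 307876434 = 409177735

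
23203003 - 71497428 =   -  48294425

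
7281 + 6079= 13360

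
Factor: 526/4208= 1/8  =  2^( - 3)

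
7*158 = 1106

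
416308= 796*523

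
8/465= 8/465 = 0.02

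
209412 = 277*756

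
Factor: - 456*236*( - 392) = 2^8*3^1*7^2  *  19^1*59^1 =42185472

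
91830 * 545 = 50047350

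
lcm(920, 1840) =1840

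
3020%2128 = 892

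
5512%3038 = 2474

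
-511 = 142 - 653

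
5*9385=46925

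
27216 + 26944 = 54160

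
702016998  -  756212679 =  - 54195681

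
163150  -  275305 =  - 112155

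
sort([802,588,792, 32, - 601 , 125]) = [ - 601,32, 125, 588, 792,  802] 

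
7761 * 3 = 23283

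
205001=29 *7069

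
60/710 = 6/71 = 0.08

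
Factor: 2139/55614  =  2^ (-1) * 13^( - 1)=1/26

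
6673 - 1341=5332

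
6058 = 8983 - 2925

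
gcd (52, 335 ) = 1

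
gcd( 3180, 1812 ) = 12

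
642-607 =35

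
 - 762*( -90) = 68580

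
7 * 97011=679077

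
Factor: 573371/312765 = 3^ ( - 1 )*5^( - 1)*29^( - 1)*719^( - 1)*573371^1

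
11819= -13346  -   - 25165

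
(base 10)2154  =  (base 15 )989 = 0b100001101010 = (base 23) 41f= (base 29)2G8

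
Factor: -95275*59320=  -2^3*5^3*37^1*103^1*1483^1 = -  5651713000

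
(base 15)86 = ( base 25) 51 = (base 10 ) 126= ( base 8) 176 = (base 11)105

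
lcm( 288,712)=25632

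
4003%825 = 703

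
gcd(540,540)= 540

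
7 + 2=9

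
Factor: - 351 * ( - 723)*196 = 49739508 =2^2*3^4*7^2*  13^1*241^1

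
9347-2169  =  7178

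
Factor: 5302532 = 2^2*1325633^1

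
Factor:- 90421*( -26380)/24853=2^2*5^1 * 19^1*29^(  -  1)*857^( - 1)*1319^1*4759^1=2385305980/24853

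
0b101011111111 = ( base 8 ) 5377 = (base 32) 2NV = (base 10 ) 2815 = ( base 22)5hl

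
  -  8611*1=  - 8611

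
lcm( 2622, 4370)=13110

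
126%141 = 126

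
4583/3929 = 1 + 654/3929 =1.17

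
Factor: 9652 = 2^2*19^1* 127^1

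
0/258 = 0 = 0.00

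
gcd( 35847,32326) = 7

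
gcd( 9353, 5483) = 1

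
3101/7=443 = 443.00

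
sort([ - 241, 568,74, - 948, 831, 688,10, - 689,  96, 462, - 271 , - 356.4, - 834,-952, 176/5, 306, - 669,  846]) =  [ - 952, - 948, - 834, - 689,-669, - 356.4, - 271, - 241, 10, 176/5, 74,  96 , 306, 462, 568,688 , 831,846] 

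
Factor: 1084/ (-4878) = -2^1*3^( - 2) = -2/9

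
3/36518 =3/36518   =  0.00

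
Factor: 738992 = 2^4*46187^1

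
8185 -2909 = 5276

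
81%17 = 13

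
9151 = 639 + 8512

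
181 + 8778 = 8959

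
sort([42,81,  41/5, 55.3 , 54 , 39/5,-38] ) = [ - 38,39/5, 41/5,  42,  54,55.3,81 ] 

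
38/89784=19/44892= 0.00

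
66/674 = 33/337 = 0.10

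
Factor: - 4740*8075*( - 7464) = 2^5*3^2 * 5^3*17^1*19^1*79^1*311^1 = 285688332000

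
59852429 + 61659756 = 121512185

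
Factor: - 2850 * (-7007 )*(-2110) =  - 2^2*3^1*5^3 * 7^2*11^1*13^1*19^1*211^1 = - 42136594500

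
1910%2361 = 1910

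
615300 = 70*8790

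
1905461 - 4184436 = -2278975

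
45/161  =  45/161 = 0.28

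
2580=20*129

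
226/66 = 3+14/33 = 3.42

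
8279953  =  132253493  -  123973540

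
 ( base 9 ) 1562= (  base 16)4A6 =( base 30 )19k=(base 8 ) 2246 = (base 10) 1190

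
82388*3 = 247164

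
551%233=85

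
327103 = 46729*7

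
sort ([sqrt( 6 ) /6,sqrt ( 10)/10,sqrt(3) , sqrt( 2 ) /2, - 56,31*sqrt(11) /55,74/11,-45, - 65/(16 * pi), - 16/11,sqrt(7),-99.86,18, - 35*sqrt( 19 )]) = [  -  35*sqrt ( 19 ), - 99.86,-56 , - 45, - 16/11, - 65/(16*pi),sqrt( 10 ) /10 , sqrt( 6 ) /6, sqrt(2 )/2,sqrt( 3),31*sqrt (11) /55,sqrt( 7 ),74/11 , 18 ] 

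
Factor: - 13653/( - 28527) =123/257 = 3^1*41^1 * 257^ ( - 1 )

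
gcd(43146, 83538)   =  918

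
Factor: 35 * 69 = 3^1 * 5^1 * 7^1*23^1 = 2415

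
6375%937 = 753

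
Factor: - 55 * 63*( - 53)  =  183645 = 3^2*5^1*7^1*11^1*53^1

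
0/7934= 0  =  0.00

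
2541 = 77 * 33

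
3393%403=169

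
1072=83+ 989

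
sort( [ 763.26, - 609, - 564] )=[ - 609, - 564,763.26]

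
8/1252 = 2/313 = 0.01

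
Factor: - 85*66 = -2^1 * 3^1 * 5^1 * 11^1*17^1 = - 5610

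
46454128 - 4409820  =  42044308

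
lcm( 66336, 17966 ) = 862368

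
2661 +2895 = 5556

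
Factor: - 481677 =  - 3^1*7^1 * 22937^1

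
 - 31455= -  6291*5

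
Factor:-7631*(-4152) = 2^3 *3^1*13^1* 173^1*587^1 = 31683912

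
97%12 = 1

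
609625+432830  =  1042455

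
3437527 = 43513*79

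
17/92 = 17/92 = 0.18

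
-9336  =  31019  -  40355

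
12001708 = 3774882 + 8226826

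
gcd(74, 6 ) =2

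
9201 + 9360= 18561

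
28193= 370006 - 341813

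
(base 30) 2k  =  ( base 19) 44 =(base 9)88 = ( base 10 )80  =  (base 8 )120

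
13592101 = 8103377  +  5488724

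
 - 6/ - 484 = 3/242 = 0.01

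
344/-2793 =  - 344/2793 = - 0.12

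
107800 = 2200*49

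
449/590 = 449/590 = 0.76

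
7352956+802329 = 8155285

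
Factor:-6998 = -2^1*3499^1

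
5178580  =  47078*110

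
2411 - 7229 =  - 4818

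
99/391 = 99/391 = 0.25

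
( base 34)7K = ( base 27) 9f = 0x102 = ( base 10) 258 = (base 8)402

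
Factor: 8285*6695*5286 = 293204244450 = 2^1*3^1*5^2*13^1 * 103^1 * 881^1*1657^1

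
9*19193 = 172737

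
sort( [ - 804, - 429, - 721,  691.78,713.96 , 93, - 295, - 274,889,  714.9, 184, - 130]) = [ - 804, - 721, - 429, - 295, - 274,-130, 93, 184,691.78, 713.96,  714.9, 889]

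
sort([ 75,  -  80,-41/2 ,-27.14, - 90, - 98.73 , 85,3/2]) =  [ - 98.73, - 90,- 80,-27.14, - 41/2, 3/2,75,85 ] 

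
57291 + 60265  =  117556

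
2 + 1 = 3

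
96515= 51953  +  44562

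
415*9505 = 3944575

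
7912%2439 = 595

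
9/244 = 9/244 = 0.04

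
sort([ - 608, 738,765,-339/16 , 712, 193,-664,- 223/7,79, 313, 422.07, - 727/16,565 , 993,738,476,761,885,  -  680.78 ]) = [  -  680.78, - 664, - 608, - 727/16,-223/7, - 339/16, 79,193,313, 422.07,  476 , 565,712,738,738,  761,765,885,993 ] 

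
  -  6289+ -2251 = -8540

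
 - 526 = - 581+55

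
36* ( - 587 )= - 21132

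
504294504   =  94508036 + 409786468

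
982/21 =982/21=46.76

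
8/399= 8/399 = 0.02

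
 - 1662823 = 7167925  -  8830748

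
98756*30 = 2962680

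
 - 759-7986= - 8745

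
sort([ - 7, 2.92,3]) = [ - 7 , 2.92,3]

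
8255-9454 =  - 1199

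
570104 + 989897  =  1560001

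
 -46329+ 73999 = 27670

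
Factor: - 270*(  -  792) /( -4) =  - 53460 = - 2^2*3^5*5^1*11^1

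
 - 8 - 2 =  - 10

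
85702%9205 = 2857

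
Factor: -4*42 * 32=-2^8*3^1*7^1 = - 5376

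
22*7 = 154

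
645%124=25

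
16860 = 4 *4215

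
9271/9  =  9271/9= 1030.11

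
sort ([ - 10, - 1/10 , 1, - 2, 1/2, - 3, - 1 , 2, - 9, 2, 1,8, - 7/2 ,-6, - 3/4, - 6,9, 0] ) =[  -  10  ,-9, - 6 ,-6, - 7/2, - 3,  -  2, - 1, - 3/4, - 1/10,0,1/2,  1,  1, 2, 2,8, 9]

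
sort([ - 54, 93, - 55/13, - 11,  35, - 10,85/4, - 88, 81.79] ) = [ - 88,-54, - 11, - 10, - 55/13,85/4,35, 81.79, 93 ]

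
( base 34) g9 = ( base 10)553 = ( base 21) 157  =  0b1000101001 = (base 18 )1cd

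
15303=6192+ 9111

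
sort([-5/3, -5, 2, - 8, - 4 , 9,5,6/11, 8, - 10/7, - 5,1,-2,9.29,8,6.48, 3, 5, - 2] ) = [ - 8, - 5, - 5, - 4,-2, - 2, - 5/3, - 10/7,6/11, 1, 2, 3,  5,  5, 6.48,8, 8,9, 9.29] 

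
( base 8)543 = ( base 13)214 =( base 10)355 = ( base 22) g3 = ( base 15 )18a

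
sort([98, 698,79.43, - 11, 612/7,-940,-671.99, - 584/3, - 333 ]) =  [  -  940,-671.99,  -  333, - 584/3, - 11, 79.43,612/7, 98, 698] 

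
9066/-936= - 1511/156 = - 9.69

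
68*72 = 4896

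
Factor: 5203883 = 5203883^1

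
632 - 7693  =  -7061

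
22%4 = 2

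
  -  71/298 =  - 71/298 = - 0.24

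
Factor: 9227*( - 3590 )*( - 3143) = 2^1*5^1*7^1 * 359^1*449^1*9227^1 = 104111654990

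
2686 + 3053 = 5739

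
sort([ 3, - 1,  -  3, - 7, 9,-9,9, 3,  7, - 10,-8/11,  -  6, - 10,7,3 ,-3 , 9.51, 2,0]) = [ - 10, - 10, - 9, - 7, - 6, - 3, - 3,-1, - 8/11,0,2 , 3, 3,3,7, 7,  9,9,9.51]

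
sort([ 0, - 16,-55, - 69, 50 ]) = [ - 69, - 55,-16,0,50]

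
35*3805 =133175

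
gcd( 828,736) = 92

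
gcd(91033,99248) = 1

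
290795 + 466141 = 756936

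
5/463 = 5/463 = 0.01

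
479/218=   479/218 = 2.20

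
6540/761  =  6540/761 = 8.59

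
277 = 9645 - 9368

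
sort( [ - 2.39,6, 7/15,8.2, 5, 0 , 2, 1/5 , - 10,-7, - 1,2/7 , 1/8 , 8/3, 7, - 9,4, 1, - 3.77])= [ - 10, - 9, - 7, - 3.77, - 2.39, - 1,0,1/8, 1/5, 2/7, 7/15 , 1,2, 8/3 , 4, 5,6,7, 8.2]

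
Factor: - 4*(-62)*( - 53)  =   - 13144  =  - 2^3*31^1*53^1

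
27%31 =27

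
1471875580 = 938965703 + 532909877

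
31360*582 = 18251520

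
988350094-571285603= 417064491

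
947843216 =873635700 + 74207516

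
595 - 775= - 180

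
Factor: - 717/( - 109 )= 3^1*109^( -1)*239^1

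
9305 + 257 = 9562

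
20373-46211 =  - 25838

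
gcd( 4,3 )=1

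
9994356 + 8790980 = 18785336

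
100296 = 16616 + 83680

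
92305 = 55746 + 36559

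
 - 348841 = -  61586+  -287255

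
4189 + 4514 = 8703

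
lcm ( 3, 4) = 12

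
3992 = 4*998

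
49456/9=5495 + 1/9 =5495.11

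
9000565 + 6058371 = 15058936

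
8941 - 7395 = 1546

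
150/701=150/701= 0.21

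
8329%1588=389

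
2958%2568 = 390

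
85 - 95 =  - 10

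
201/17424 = 67/5808 = 0.01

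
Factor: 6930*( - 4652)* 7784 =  - 250943394240 = - 2^6*3^2 * 5^1*7^2 * 11^1*139^1 *1163^1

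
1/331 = 1/331 = 0.00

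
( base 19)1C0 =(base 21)171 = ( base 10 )589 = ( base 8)1115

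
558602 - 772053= - 213451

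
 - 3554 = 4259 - 7813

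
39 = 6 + 33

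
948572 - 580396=368176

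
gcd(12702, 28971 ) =87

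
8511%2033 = 379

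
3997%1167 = 496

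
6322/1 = 6322 = 6322.00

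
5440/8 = 680= 680.00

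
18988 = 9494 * 2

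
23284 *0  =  0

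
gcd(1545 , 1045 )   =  5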